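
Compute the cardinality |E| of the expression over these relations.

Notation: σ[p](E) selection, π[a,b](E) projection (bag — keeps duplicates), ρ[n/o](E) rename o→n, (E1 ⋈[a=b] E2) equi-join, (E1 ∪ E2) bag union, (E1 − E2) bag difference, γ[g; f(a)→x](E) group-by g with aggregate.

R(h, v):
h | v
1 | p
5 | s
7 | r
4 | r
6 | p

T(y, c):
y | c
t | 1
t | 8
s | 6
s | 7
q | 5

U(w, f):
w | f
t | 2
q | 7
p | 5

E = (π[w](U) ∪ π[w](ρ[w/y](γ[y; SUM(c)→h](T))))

Subexpression sizes:
  U → 3
  π[w](U) → 3
  T → 5
  γ[y; SUM(c)→h](T) → 3
  ρ[w/y](γ[y; SUM(c)→h](T)) → 3
  π[w](ρ[w/y](γ[y; SUM(c)→h](T))) → 3
  (π[w](U) ∪ π[w](ρ[w/y](γ[y; SUM(c)→h](T)))) → 6

|E| = 6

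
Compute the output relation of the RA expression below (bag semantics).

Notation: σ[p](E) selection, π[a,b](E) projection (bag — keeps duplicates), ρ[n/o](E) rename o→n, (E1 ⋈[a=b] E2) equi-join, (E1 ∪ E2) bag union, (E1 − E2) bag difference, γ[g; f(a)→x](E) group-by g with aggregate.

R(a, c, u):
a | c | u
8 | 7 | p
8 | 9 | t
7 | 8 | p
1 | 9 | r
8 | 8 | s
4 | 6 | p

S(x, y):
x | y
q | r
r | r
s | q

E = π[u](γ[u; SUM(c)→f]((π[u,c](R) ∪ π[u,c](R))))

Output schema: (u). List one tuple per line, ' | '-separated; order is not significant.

Subexpression sizes:
  R → 6
  π[u,c](R) → 6
  R → 6
  π[u,c](R) → 6
  (π[u,c](R) ∪ π[u,c](R)) → 12
  γ[u; SUM(c)→f]((π[u,c](R) ∪ π[u,c](R))) → 4
  π[u](γ[u; SUM(c)→f]((π[u,c](R) ∪ π[u,c](R)))) → 4

== RESULT ==
u
p
r
s
t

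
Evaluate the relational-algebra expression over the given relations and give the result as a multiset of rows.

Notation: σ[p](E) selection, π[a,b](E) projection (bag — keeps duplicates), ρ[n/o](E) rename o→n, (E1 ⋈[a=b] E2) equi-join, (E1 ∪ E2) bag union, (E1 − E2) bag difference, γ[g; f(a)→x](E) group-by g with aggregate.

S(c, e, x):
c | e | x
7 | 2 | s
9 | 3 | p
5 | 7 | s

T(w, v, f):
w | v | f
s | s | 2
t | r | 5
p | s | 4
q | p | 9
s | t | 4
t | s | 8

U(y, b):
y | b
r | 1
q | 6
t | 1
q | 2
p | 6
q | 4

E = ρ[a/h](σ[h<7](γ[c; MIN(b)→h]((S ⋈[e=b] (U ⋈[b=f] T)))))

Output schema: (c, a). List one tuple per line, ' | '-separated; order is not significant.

Per-node cardinality:
  S → 3
  U → 6
  T → 6
  (U ⋈[b=f] T) → 3
  (S ⋈[e=b] (U ⋈[b=f] T)) → 1
  γ[c; MIN(b)→h]((S ⋈[e=b] (U ⋈[b=f] T))) → 1
  σ[h<7](γ[c; MIN(b)→h]((S ⋈[e=b] (U ⋈[b=f] T)))) → 1
  ρ[a/h](σ[h<7](γ[c; MIN(b)→h]((S ⋈[e=b] (U ⋈[b=f] T))))) → 1

== RESULT ==
c | a
7 | 2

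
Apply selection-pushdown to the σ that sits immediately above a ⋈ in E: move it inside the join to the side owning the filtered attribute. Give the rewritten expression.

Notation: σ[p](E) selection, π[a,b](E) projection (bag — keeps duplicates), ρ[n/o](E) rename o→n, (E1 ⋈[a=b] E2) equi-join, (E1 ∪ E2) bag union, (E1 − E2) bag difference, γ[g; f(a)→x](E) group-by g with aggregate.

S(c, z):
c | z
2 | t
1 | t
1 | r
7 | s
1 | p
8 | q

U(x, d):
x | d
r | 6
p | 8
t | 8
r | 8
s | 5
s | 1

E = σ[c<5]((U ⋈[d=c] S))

σ filters on c, owned by the right side.
E' = (U ⋈[d=c] σ[c<5](S))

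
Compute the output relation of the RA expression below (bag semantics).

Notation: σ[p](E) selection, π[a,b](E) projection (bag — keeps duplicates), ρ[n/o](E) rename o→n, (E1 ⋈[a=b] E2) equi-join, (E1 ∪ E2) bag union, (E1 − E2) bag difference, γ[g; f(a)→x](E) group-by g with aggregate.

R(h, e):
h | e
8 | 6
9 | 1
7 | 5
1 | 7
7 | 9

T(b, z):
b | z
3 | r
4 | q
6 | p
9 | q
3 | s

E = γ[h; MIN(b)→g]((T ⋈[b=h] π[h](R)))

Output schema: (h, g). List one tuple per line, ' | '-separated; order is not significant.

Stepwise |·|:
  T → 5
  R → 5
  π[h](R) → 5
  (T ⋈[b=h] π[h](R)) → 1
  γ[h; MIN(b)→g]((T ⋈[b=h] π[h](R))) → 1

== RESULT ==
h | g
9 | 9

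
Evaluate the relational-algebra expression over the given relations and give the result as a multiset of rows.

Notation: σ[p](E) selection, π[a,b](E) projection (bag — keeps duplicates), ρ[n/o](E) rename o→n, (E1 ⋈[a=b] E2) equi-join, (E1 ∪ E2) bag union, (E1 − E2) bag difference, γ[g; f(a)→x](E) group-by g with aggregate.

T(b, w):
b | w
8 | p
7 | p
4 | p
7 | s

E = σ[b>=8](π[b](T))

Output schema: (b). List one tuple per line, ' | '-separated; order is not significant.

Per-node cardinality:
  T → 4
  π[b](T) → 4
  σ[b>=8](π[b](T)) → 1

== RESULT ==
b
8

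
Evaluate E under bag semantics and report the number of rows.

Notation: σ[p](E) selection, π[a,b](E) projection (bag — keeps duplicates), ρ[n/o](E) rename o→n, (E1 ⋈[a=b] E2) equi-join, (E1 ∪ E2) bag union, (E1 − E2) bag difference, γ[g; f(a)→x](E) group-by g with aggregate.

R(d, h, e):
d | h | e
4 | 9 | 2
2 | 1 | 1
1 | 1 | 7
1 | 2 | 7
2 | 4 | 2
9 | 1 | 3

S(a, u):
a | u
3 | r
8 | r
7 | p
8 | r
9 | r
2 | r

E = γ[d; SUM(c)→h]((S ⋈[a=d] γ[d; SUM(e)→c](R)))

Subexpression sizes:
  S → 6
  R → 6
  γ[d; SUM(e)→c](R) → 4
  (S ⋈[a=d] γ[d; SUM(e)→c](R)) → 2
  γ[d; SUM(c)→h]((S ⋈[a=d] γ[d; SUM(e)→c](R))) → 2

|E| = 2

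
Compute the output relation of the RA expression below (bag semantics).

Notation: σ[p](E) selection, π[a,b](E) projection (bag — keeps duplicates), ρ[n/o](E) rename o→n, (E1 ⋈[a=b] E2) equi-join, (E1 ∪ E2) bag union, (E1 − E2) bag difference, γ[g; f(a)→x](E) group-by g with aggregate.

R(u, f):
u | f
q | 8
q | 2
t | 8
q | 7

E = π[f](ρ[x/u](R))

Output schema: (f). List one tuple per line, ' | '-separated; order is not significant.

Per-node cardinality:
  R → 4
  ρ[x/u](R) → 4
  π[f](ρ[x/u](R)) → 4

== RESULT ==
f
2
7
8
8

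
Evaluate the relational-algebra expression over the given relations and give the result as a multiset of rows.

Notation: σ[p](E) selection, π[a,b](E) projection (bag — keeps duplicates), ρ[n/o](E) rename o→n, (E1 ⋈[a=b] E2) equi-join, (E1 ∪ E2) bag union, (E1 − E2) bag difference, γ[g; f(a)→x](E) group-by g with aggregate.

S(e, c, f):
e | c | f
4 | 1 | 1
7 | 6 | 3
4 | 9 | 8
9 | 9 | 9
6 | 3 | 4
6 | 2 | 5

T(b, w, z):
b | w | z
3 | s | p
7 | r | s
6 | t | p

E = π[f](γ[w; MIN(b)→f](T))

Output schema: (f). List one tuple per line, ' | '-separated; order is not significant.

Per-node cardinality:
  T → 3
  γ[w; MIN(b)→f](T) → 3
  π[f](γ[w; MIN(b)→f](T)) → 3

== RESULT ==
f
3
6
7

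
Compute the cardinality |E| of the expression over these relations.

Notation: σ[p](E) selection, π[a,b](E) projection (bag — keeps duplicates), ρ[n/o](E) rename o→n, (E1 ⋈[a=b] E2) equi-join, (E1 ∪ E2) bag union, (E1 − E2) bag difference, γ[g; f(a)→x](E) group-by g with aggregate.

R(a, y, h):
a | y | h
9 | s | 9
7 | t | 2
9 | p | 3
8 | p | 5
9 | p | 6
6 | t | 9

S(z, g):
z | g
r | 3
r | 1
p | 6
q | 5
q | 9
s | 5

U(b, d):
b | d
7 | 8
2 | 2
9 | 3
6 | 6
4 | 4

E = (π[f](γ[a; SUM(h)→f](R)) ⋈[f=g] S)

Per-node cardinality:
  R → 6
  γ[a; SUM(h)→f](R) → 4
  π[f](γ[a; SUM(h)→f](R)) → 4
  S → 6
  (π[f](γ[a; SUM(h)→f](R)) ⋈[f=g] S) → 3

|E| = 3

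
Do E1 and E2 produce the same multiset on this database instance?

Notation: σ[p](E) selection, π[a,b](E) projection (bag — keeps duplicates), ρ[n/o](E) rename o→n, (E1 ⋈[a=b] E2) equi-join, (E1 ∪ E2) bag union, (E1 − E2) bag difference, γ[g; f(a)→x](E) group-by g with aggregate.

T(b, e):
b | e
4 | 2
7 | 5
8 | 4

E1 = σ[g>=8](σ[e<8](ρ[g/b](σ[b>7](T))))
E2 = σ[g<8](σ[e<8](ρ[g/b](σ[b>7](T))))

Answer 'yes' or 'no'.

E1 subexpression sizes:
  T → 3
  σ[b>7](T) → 1
  ρ[g/b](σ[b>7](T)) → 1
  σ[e<8](ρ[g/b](σ[b>7](T))) → 1
  σ[g>=8](σ[e<8](ρ[g/b](σ[b>7](T)))) → 1
E2 subexpression sizes:
  T → 3
  σ[b>7](T) → 1
  ρ[g/b](σ[b>7](T)) → 1
  σ[e<8](ρ[g/b](σ[b>7](T))) → 1
  σ[g<8](σ[e<8](ρ[g/b](σ[b>7](T)))) → 0

E1 result:
g | e
8 | 4
E2 result:
g | e
(0 rows)
Witness: (8, 4) appears 1× in E1 but 0× in E2.

no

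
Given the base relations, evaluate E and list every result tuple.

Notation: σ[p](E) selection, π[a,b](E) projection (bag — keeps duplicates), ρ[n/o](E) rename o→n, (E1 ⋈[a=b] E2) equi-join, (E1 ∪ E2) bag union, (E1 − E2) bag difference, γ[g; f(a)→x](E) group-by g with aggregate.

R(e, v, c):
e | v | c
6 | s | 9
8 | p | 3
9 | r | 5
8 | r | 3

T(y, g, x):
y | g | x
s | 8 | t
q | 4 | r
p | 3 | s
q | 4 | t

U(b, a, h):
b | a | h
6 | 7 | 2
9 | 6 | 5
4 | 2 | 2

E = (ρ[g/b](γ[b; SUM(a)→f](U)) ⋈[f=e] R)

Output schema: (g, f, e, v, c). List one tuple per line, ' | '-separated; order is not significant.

Subexpression sizes:
  U → 3
  γ[b; SUM(a)→f](U) → 3
  ρ[g/b](γ[b; SUM(a)→f](U)) → 3
  R → 4
  (ρ[g/b](γ[b; SUM(a)→f](U)) ⋈[f=e] R) → 1

== RESULT ==
g | f | e | v | c
9 | 6 | 6 | s | 9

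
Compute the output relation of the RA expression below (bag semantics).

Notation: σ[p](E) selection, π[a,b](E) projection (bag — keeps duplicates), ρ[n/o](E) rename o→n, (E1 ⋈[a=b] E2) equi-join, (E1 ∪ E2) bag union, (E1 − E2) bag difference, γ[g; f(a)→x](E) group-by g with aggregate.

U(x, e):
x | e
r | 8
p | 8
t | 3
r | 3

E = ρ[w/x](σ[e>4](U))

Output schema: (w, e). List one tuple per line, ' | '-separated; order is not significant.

Stepwise |·|:
  U → 4
  σ[e>4](U) → 2
  ρ[w/x](σ[e>4](U)) → 2

== RESULT ==
w | e
p | 8
r | 8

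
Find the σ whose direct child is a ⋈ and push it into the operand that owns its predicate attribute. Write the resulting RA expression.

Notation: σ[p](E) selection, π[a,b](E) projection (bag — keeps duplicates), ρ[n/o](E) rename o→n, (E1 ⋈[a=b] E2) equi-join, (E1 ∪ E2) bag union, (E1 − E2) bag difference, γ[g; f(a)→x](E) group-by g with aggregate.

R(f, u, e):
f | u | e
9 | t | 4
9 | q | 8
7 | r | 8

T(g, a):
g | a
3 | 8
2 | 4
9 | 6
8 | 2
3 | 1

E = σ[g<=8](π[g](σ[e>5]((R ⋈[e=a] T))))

σ filters on e, owned by the left side.
E' = σ[g<=8](π[g]((σ[e>5](R) ⋈[e=a] T)))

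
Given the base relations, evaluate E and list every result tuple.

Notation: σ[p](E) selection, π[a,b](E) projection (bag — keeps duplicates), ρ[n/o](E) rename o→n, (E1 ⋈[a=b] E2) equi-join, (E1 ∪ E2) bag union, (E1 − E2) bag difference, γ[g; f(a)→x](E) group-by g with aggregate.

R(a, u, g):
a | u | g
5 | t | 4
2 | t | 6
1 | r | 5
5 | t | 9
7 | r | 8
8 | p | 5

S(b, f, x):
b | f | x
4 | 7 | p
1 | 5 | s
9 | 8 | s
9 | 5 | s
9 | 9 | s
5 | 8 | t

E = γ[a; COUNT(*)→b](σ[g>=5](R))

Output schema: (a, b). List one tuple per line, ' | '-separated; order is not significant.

Per-node cardinality:
  R → 6
  σ[g>=5](R) → 5
  γ[a; COUNT(*)→b](σ[g>=5](R)) → 5

== RESULT ==
a | b
1 | 1
2 | 1
5 | 1
7 | 1
8 | 1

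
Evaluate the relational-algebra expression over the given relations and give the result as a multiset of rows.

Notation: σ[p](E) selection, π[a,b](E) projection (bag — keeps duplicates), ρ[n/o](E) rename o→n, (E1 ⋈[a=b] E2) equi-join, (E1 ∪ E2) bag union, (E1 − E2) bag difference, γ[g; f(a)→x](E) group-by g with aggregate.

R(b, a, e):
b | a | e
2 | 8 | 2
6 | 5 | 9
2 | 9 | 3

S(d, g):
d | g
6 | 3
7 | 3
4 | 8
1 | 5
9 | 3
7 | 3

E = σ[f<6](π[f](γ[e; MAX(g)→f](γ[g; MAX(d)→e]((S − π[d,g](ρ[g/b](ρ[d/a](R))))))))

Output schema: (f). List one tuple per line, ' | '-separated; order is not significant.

Per-node cardinality:
  S → 6
  R → 3
  ρ[d/a](R) → 3
  ρ[g/b](ρ[d/a](R)) → 3
  π[d,g](ρ[g/b](ρ[d/a](R))) → 3
  (S − π[d,g](ρ[g/b](ρ[d/a](R)))) → 6
  γ[g; MAX(d)→e]((S − π[d,g](ρ[g/b](ρ[d/a](R))))) → 3
  γ[e; MAX(g)→f](γ[g; MAX(d)→e]((S − π[d,g](ρ[g/b](ρ[d/a](R)))))) → 3
  π[f](γ[e; MAX(g)→f](γ[g; MAX(d)→e]((S − π[d,g](ρ[g/b](ρ[d/a](R))))))) → 3
  σ[f<6](π[f](γ[e; MAX(g)→f](γ[g; MAX(d)→e]((S − π[d,g](ρ[g/b](ρ[d/a](R)))))))) → 2

== RESULT ==
f
3
5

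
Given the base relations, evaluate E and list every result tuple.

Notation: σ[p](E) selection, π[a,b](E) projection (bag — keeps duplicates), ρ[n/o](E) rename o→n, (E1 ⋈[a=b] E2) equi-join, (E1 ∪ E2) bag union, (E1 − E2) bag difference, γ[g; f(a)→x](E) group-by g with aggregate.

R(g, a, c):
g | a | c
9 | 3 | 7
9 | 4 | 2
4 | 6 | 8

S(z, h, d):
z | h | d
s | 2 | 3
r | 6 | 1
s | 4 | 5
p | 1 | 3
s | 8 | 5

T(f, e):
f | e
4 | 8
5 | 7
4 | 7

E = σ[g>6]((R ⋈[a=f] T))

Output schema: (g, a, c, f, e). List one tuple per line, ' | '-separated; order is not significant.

Subexpression sizes:
  R → 3
  T → 3
  (R ⋈[a=f] T) → 2
  σ[g>6]((R ⋈[a=f] T)) → 2

== RESULT ==
g | a | c | f | e
9 | 4 | 2 | 4 | 7
9 | 4 | 2 | 4 | 8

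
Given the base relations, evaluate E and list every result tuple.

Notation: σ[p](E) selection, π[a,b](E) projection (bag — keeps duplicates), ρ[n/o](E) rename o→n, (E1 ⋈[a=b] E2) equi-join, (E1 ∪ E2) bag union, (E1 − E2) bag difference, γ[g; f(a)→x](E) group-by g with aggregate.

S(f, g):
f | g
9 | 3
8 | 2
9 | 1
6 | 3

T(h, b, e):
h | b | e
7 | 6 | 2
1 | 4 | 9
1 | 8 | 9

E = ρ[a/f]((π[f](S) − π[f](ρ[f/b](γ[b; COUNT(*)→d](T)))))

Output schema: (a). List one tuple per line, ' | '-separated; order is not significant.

Row counts bottom-up:
  S → 4
  π[f](S) → 4
  T → 3
  γ[b; COUNT(*)→d](T) → 3
  ρ[f/b](γ[b; COUNT(*)→d](T)) → 3
  π[f](ρ[f/b](γ[b; COUNT(*)→d](T))) → 3
  (π[f](S) − π[f](ρ[f/b](γ[b; COUNT(*)→d](T)))) → 2
  ρ[a/f]((π[f](S) − π[f](ρ[f/b](γ[b; COUNT(*)→d](T))))) → 2

== RESULT ==
a
9
9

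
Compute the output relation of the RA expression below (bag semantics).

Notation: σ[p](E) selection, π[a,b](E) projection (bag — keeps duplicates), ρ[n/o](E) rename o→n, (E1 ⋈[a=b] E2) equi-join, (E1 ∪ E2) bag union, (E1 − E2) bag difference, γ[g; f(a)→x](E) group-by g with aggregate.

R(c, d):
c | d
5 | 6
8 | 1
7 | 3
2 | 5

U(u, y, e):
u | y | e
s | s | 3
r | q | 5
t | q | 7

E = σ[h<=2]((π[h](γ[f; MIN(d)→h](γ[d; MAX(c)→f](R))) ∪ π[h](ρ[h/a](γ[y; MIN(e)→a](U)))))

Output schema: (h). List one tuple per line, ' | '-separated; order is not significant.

Subexpression sizes:
  R → 4
  γ[d; MAX(c)→f](R) → 4
  γ[f; MIN(d)→h](γ[d; MAX(c)→f](R)) → 4
  π[h](γ[f; MIN(d)→h](γ[d; MAX(c)→f](R))) → 4
  U → 3
  γ[y; MIN(e)→a](U) → 2
  ρ[h/a](γ[y; MIN(e)→a](U)) → 2
  π[h](ρ[h/a](γ[y; MIN(e)→a](U))) → 2
  (π[h](γ[f; MIN(d)→h](γ[d; MAX(c)→f](R))) ∪ π[h](ρ[h/a](γ[y; MIN(e)→a](U)))) → 6
  σ[h<=2]((π[h](γ[f; MIN(d)→h](γ[d; MAX(c)→f](R))) ∪ π[h](ρ[h/a](γ[y; MIN(e)→a](U))))) → 1

== RESULT ==
h
1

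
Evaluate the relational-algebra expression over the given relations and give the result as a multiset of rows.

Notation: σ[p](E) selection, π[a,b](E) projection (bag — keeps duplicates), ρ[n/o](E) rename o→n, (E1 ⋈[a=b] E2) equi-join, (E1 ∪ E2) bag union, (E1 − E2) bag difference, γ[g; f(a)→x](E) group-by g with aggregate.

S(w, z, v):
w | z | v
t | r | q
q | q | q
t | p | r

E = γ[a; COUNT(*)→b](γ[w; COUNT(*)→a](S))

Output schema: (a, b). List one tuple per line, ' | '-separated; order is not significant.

Stepwise |·|:
  S → 3
  γ[w; COUNT(*)→a](S) → 2
  γ[a; COUNT(*)→b](γ[w; COUNT(*)→a](S)) → 2

== RESULT ==
a | b
1 | 1
2 | 1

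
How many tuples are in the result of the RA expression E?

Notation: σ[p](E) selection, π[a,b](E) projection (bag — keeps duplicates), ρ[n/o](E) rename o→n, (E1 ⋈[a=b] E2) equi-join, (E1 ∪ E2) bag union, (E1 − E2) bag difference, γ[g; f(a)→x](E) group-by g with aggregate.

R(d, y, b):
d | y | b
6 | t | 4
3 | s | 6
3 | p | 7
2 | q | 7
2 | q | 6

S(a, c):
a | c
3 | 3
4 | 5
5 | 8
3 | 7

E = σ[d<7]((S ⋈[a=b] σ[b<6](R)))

Stepwise |·|:
  S → 4
  R → 5
  σ[b<6](R) → 1
  (S ⋈[a=b] σ[b<6](R)) → 1
  σ[d<7]((S ⋈[a=b] σ[b<6](R))) → 1

|E| = 1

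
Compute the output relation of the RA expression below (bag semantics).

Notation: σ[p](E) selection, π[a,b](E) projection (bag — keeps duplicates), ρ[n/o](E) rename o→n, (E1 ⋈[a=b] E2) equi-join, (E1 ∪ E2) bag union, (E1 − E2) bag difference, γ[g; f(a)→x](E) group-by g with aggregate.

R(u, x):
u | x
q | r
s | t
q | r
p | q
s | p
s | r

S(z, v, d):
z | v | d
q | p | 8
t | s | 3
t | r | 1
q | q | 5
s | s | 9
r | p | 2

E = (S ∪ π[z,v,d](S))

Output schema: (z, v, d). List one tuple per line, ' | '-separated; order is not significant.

Row counts bottom-up:
  S → 6
  S → 6
  π[z,v,d](S) → 6
  (S ∪ π[z,v,d](S)) → 12

== RESULT ==
z | v | d
q | p | 8
q | p | 8
q | q | 5
q | q | 5
r | p | 2
r | p | 2
s | s | 9
s | s | 9
t | r | 1
t | r | 1
t | s | 3
t | s | 3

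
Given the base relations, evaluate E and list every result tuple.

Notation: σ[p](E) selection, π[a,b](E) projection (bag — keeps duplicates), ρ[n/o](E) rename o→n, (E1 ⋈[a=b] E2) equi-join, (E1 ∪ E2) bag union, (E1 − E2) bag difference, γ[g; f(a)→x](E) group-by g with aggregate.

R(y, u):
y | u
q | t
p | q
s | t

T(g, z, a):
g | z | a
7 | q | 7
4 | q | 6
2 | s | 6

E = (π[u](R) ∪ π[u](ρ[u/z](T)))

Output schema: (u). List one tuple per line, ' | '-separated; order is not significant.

Stepwise |·|:
  R → 3
  π[u](R) → 3
  T → 3
  ρ[u/z](T) → 3
  π[u](ρ[u/z](T)) → 3
  (π[u](R) ∪ π[u](ρ[u/z](T))) → 6

== RESULT ==
u
q
q
q
s
t
t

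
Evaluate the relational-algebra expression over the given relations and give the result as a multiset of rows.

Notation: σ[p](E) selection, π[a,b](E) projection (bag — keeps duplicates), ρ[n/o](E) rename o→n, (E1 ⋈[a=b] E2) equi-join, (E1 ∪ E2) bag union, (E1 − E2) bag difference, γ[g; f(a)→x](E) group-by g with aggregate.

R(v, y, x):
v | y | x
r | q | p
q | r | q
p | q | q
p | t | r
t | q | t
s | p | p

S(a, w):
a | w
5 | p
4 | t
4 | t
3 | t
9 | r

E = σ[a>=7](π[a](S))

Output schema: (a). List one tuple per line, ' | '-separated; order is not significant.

Row counts bottom-up:
  S → 5
  π[a](S) → 5
  σ[a>=7](π[a](S)) → 1

== RESULT ==
a
9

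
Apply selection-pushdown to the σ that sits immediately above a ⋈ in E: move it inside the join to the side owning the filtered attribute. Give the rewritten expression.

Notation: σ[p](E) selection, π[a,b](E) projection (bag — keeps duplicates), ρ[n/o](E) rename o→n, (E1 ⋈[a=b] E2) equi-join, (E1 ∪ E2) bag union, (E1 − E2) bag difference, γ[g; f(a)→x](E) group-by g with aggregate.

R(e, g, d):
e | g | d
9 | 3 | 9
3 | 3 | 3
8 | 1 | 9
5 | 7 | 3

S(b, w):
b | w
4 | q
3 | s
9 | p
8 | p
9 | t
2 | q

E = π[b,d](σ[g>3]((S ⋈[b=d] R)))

σ filters on g, owned by the right side.
E' = π[b,d]((S ⋈[b=d] σ[g>3](R)))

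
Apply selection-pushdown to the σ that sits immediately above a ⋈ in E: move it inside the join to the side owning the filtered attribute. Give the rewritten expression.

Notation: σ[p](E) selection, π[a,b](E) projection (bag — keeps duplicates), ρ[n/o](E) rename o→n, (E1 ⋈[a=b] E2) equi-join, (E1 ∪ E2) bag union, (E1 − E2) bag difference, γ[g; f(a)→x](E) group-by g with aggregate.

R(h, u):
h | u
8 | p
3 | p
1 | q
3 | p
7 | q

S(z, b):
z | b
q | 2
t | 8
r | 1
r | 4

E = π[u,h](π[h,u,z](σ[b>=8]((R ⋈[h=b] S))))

σ filters on b, owned by the right side.
E' = π[u,h](π[h,u,z]((R ⋈[h=b] σ[b>=8](S))))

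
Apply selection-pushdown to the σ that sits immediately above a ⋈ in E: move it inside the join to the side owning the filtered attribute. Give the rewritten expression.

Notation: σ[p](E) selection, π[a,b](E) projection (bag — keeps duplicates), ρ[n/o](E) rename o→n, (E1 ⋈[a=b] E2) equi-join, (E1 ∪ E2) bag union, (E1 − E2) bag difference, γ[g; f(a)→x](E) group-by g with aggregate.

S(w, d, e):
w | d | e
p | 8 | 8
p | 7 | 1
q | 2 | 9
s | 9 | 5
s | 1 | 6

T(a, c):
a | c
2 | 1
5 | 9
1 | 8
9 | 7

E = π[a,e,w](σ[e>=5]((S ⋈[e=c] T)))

σ filters on e, owned by the left side.
E' = π[a,e,w]((σ[e>=5](S) ⋈[e=c] T))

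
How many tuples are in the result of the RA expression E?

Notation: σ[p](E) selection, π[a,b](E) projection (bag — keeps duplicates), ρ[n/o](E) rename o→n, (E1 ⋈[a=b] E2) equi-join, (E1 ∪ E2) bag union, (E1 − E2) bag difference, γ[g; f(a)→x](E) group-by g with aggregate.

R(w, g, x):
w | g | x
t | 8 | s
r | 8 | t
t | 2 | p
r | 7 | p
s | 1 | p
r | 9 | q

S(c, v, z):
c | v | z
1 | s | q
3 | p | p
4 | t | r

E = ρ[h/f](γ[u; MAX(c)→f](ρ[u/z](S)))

Row counts bottom-up:
  S → 3
  ρ[u/z](S) → 3
  γ[u; MAX(c)→f](ρ[u/z](S)) → 3
  ρ[h/f](γ[u; MAX(c)→f](ρ[u/z](S))) → 3

|E| = 3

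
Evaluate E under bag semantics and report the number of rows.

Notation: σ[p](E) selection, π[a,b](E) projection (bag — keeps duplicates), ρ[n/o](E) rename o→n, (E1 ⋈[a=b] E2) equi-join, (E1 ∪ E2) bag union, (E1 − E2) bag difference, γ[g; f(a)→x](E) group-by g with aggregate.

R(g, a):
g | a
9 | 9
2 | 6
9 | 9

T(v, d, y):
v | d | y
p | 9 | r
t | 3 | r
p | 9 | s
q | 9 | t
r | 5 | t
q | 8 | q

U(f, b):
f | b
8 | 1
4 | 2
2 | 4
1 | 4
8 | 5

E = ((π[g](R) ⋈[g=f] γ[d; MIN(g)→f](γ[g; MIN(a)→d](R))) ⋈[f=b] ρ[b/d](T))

Per-node cardinality:
  R → 3
  π[g](R) → 3
  R → 3
  γ[g; MIN(a)→d](R) → 2
  γ[d; MIN(g)→f](γ[g; MIN(a)→d](R)) → 2
  (π[g](R) ⋈[g=f] γ[d; MIN(g)→f](γ[g; MIN(a)→d](R))) → 3
  T → 6
  ρ[b/d](T) → 6
  ((π[g](R) ⋈[g=f] γ[d; MIN(g)→f](γ[g; MIN(a)→d](R))) ⋈[f=b] ρ[b/d](T)) → 6

|E| = 6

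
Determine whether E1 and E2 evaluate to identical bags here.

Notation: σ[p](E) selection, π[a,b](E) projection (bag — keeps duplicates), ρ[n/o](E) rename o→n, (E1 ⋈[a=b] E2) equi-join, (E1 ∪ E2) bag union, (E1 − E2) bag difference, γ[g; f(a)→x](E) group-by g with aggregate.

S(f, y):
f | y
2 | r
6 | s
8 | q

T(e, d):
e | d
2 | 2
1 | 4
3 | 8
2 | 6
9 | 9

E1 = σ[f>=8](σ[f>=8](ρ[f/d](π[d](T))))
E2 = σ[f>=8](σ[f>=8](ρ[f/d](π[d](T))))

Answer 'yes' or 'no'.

E1 stepwise |·|:
  T → 5
  π[d](T) → 5
  ρ[f/d](π[d](T)) → 5
  σ[f>=8](ρ[f/d](π[d](T))) → 2
  σ[f>=8](σ[f>=8](ρ[f/d](π[d](T)))) → 2
E2 stepwise |·|:
  T → 5
  π[d](T) → 5
  ρ[f/d](π[d](T)) → 5
  σ[f>=8](ρ[f/d](π[d](T))) → 2
  σ[f>=8](σ[f>=8](ρ[f/d](π[d](T)))) → 2

E1 and E2 produce the same multiset:
f
8
9

yes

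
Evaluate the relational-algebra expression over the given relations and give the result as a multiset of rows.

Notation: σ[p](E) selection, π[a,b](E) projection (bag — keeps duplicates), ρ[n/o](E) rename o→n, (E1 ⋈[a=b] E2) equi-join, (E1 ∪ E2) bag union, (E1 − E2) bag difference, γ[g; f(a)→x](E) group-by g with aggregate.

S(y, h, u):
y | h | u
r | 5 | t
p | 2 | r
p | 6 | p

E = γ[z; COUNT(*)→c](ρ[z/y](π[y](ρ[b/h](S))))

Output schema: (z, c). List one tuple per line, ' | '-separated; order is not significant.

Per-node cardinality:
  S → 3
  ρ[b/h](S) → 3
  π[y](ρ[b/h](S)) → 3
  ρ[z/y](π[y](ρ[b/h](S))) → 3
  γ[z; COUNT(*)→c](ρ[z/y](π[y](ρ[b/h](S)))) → 2

== RESULT ==
z | c
p | 2
r | 1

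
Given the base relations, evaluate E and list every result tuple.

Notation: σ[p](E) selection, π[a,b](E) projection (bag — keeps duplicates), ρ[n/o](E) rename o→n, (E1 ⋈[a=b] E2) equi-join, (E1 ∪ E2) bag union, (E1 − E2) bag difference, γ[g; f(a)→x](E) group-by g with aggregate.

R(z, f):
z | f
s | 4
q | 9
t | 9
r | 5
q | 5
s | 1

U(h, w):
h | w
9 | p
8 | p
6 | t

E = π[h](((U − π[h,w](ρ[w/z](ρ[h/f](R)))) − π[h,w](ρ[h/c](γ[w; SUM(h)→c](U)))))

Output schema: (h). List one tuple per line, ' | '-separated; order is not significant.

Row counts bottom-up:
  U → 3
  R → 6
  ρ[h/f](R) → 6
  ρ[w/z](ρ[h/f](R)) → 6
  π[h,w](ρ[w/z](ρ[h/f](R))) → 6
  (U − π[h,w](ρ[w/z](ρ[h/f](R)))) → 3
  U → 3
  γ[w; SUM(h)→c](U) → 2
  ρ[h/c](γ[w; SUM(h)→c](U)) → 2
  π[h,w](ρ[h/c](γ[w; SUM(h)→c](U))) → 2
  ((U − π[h,w](ρ[w/z](ρ[h/f](R)))) − π[h,w](ρ[h/c](γ[w; SUM(h)→c](U)))) → 2
  π[h](((U − π[h,w](ρ[w/z](ρ[h/f](R)))) − π[h,w](ρ[h/c](γ[w; SUM(h)→c](U))))) → 2

== RESULT ==
h
8
9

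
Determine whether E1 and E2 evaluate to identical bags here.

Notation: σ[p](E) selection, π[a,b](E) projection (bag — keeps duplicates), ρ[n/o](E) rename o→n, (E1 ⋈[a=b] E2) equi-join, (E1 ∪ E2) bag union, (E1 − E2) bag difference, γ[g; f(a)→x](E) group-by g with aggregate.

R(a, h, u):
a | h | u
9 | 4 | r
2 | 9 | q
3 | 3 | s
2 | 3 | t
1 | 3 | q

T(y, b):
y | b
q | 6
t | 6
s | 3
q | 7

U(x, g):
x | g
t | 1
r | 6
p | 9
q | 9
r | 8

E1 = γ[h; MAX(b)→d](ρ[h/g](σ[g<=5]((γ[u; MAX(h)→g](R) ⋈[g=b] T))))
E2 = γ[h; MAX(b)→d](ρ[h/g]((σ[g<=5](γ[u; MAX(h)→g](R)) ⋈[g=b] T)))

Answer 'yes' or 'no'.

E1 per-node cardinality:
  R → 5
  γ[u; MAX(h)→g](R) → 4
  T → 4
  (γ[u; MAX(h)→g](R) ⋈[g=b] T) → 2
  σ[g<=5]((γ[u; MAX(h)→g](R) ⋈[g=b] T)) → 2
  ρ[h/g](σ[g<=5]((γ[u; MAX(h)→g](R) ⋈[g=b] T))) → 2
  γ[h; MAX(b)→d](ρ[h/g](σ[g<=5]((γ[u; MAX(h)→g](R) ⋈[g=b] T)))) → 1
E2 per-node cardinality:
  R → 5
  γ[u; MAX(h)→g](R) → 4
  σ[g<=5](γ[u; MAX(h)→g](R)) → 3
  T → 4
  (σ[g<=5](γ[u; MAX(h)→g](R)) ⋈[g=b] T) → 2
  ρ[h/g]((σ[g<=5](γ[u; MAX(h)→g](R)) ⋈[g=b] T)) → 2
  γ[h; MAX(b)→d](ρ[h/g]((σ[g<=5](γ[u; MAX(h)→g](R)) ⋈[g=b] T))) → 1

E1 and E2 produce the same multiset:
h | d
3 | 3

yes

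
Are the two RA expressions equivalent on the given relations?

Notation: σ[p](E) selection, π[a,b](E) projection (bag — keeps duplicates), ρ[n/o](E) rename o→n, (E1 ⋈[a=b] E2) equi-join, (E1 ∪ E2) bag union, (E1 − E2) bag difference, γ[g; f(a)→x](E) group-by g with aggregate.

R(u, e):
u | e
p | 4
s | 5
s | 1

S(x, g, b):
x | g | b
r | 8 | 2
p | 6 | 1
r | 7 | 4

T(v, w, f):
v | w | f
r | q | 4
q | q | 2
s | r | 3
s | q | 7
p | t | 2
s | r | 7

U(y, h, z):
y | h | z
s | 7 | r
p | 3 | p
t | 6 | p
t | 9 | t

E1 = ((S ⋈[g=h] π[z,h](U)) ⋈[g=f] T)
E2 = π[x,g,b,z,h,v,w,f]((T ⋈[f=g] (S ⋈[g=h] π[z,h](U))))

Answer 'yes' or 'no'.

E1 per-node cardinality:
  S → 3
  U → 4
  π[z,h](U) → 4
  (S ⋈[g=h] π[z,h](U)) → 2
  T → 6
  ((S ⋈[g=h] π[z,h](U)) ⋈[g=f] T) → 2
E2 per-node cardinality:
  T → 6
  S → 3
  U → 4
  π[z,h](U) → 4
  (S ⋈[g=h] π[z,h](U)) → 2
  (T ⋈[f=g] (S ⋈[g=h] π[z,h](U))) → 2
  π[x,g,b,z,h,v,w,f]((T ⋈[f=g] (S ⋈[g=h] π[z,h](U)))) → 2

E1 and E2 produce the same multiset:
x | g | b | z | h | v | w | f
r | 7 | 4 | r | 7 | s | q | 7
r | 7 | 4 | r | 7 | s | r | 7

yes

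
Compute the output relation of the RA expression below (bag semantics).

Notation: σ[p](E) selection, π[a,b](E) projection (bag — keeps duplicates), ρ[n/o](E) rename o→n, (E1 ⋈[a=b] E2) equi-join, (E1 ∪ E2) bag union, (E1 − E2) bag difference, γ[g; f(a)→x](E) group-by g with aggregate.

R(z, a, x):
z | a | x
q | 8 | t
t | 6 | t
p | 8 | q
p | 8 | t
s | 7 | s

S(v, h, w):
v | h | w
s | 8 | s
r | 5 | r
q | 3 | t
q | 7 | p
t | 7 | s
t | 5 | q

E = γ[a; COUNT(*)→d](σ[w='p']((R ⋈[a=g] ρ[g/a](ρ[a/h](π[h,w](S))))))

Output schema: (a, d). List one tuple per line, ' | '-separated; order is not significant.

Row counts bottom-up:
  R → 5
  S → 6
  π[h,w](S) → 6
  ρ[a/h](π[h,w](S)) → 6
  ρ[g/a](ρ[a/h](π[h,w](S))) → 6
  (R ⋈[a=g] ρ[g/a](ρ[a/h](π[h,w](S)))) → 5
  σ[w='p']((R ⋈[a=g] ρ[g/a](ρ[a/h](π[h,w](S))))) → 1
  γ[a; COUNT(*)→d](σ[w='p']((R ⋈[a=g] ρ[g/a](ρ[a/h](π[h,w](S)))))) → 1

== RESULT ==
a | d
7 | 1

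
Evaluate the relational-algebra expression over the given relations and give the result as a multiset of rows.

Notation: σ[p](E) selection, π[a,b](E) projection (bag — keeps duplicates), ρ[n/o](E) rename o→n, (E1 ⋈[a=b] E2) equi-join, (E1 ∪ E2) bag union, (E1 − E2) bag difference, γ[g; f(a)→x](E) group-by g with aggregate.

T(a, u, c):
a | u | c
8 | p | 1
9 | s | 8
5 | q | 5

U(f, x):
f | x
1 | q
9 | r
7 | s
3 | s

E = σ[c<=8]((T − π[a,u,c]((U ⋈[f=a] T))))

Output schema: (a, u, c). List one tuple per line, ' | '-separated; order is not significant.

Subexpression sizes:
  T → 3
  U → 4
  T → 3
  (U ⋈[f=a] T) → 1
  π[a,u,c]((U ⋈[f=a] T)) → 1
  (T − π[a,u,c]((U ⋈[f=a] T))) → 2
  σ[c<=8]((T − π[a,u,c]((U ⋈[f=a] T)))) → 2

== RESULT ==
a | u | c
5 | q | 5
8 | p | 1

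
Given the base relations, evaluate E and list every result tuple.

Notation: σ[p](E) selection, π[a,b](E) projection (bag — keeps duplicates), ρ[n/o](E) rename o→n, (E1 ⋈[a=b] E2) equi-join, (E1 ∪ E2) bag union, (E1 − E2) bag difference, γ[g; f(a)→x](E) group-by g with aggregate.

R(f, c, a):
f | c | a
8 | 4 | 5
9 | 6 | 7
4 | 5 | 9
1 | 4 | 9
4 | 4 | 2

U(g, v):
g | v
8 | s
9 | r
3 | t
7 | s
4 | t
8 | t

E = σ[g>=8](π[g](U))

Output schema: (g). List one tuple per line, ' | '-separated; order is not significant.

Per-node cardinality:
  U → 6
  π[g](U) → 6
  σ[g>=8](π[g](U)) → 3

== RESULT ==
g
8
8
9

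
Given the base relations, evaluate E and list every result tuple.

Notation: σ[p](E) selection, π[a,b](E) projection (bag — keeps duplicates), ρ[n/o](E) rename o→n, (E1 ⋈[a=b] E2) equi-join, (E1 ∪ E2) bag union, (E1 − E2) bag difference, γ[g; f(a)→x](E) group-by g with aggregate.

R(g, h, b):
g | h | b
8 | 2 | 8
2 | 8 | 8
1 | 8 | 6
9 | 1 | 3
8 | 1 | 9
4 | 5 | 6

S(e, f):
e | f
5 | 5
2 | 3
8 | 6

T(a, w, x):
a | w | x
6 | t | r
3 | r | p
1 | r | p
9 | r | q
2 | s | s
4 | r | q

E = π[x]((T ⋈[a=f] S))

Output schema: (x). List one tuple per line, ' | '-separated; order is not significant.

Subexpression sizes:
  T → 6
  S → 3
  (T ⋈[a=f] S) → 2
  π[x]((T ⋈[a=f] S)) → 2

== RESULT ==
x
p
r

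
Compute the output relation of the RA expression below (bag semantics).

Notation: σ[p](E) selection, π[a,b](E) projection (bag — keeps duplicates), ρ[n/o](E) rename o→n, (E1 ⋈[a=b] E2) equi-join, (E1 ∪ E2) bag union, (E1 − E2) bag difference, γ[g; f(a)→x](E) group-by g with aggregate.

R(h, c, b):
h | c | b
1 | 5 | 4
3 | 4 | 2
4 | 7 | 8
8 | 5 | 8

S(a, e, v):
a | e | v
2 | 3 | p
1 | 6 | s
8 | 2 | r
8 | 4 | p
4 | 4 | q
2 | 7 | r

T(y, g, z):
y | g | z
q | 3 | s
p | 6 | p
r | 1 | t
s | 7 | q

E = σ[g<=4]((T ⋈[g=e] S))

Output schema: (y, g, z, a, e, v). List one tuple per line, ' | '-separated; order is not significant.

Stepwise |·|:
  T → 4
  S → 6
  (T ⋈[g=e] S) → 3
  σ[g<=4]((T ⋈[g=e] S)) → 1

== RESULT ==
y | g | z | a | e | v
q | 3 | s | 2 | 3 | p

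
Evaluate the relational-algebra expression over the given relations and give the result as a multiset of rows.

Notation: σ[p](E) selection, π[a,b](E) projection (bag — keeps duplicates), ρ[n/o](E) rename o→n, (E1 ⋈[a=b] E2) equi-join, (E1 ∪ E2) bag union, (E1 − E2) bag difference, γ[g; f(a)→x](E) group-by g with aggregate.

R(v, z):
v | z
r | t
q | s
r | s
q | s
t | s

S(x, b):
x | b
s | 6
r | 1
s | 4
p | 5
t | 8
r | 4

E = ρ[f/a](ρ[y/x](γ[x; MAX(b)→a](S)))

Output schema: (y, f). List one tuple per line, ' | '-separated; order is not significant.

Row counts bottom-up:
  S → 6
  γ[x; MAX(b)→a](S) → 4
  ρ[y/x](γ[x; MAX(b)→a](S)) → 4
  ρ[f/a](ρ[y/x](γ[x; MAX(b)→a](S))) → 4

== RESULT ==
y | f
p | 5
r | 4
s | 6
t | 8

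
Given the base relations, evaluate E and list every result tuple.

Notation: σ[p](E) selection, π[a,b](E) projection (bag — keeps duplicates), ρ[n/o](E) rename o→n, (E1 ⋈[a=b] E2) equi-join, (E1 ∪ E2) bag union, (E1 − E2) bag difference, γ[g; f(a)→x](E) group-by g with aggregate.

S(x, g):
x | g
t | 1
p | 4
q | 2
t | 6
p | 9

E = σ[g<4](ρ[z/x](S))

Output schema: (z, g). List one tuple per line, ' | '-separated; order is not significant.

Row counts bottom-up:
  S → 5
  ρ[z/x](S) → 5
  σ[g<4](ρ[z/x](S)) → 2

== RESULT ==
z | g
q | 2
t | 1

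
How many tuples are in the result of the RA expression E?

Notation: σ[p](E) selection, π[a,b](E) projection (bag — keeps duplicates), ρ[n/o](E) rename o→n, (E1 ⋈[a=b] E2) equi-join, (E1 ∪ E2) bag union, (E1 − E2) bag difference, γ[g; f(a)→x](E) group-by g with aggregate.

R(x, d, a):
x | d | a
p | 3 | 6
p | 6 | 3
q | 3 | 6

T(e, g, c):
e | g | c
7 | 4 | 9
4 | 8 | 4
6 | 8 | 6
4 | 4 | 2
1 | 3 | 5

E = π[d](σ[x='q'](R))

Subexpression sizes:
  R → 3
  σ[x='q'](R) → 1
  π[d](σ[x='q'](R)) → 1

|E| = 1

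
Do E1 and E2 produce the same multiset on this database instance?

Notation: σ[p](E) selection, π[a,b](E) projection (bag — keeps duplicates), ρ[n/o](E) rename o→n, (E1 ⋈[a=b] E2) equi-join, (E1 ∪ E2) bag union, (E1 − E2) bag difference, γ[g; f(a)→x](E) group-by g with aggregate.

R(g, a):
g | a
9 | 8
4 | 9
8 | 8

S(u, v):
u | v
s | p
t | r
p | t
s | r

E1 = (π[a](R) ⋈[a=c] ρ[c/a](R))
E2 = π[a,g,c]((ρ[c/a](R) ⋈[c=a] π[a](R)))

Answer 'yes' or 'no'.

E1 subexpression sizes:
  R → 3
  π[a](R) → 3
  R → 3
  ρ[c/a](R) → 3
  (π[a](R) ⋈[a=c] ρ[c/a](R)) → 5
E2 subexpression sizes:
  R → 3
  ρ[c/a](R) → 3
  R → 3
  π[a](R) → 3
  (ρ[c/a](R) ⋈[c=a] π[a](R)) → 5
  π[a,g,c]((ρ[c/a](R) ⋈[c=a] π[a](R))) → 5

E1 and E2 produce the same multiset:
a | g | c
8 | 8 | 8
8 | 8 | 8
8 | 9 | 8
8 | 9 | 8
9 | 4 | 9

yes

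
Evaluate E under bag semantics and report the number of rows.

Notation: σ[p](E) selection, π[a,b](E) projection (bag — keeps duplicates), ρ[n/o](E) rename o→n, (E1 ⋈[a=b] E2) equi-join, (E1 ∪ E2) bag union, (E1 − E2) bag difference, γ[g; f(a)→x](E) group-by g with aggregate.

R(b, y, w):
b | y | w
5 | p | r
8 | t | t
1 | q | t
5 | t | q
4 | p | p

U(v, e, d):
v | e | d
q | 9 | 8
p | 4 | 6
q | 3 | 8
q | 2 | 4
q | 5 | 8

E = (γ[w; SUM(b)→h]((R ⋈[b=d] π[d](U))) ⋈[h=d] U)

Row counts bottom-up:
  R → 5
  U → 5
  π[d](U) → 5
  (R ⋈[b=d] π[d](U)) → 4
  γ[w; SUM(b)→h]((R ⋈[b=d] π[d](U))) → 2
  U → 5
  (γ[w; SUM(b)→h]((R ⋈[b=d] π[d](U))) ⋈[h=d] U) → 1

|E| = 1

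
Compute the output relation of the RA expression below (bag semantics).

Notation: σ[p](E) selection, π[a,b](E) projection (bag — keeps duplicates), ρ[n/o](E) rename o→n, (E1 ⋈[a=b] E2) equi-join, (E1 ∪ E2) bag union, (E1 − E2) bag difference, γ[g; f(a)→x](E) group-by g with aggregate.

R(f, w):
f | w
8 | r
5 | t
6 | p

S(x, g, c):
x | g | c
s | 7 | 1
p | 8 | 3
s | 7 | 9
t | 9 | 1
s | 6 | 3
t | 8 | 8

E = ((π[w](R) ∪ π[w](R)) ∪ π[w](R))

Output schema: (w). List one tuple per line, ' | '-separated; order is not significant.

Stepwise |·|:
  R → 3
  π[w](R) → 3
  R → 3
  π[w](R) → 3
  (π[w](R) ∪ π[w](R)) → 6
  R → 3
  π[w](R) → 3
  ((π[w](R) ∪ π[w](R)) ∪ π[w](R)) → 9

== RESULT ==
w
p
p
p
r
r
r
t
t
t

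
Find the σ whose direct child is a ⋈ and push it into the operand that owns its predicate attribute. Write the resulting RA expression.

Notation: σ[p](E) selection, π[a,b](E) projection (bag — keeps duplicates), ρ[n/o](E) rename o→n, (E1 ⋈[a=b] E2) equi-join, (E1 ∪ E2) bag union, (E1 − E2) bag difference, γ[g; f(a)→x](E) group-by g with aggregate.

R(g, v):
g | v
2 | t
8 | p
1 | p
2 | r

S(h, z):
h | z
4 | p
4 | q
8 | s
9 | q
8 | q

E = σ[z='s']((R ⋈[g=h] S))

σ filters on z, owned by the right side.
E' = (R ⋈[g=h] σ[z='s'](S))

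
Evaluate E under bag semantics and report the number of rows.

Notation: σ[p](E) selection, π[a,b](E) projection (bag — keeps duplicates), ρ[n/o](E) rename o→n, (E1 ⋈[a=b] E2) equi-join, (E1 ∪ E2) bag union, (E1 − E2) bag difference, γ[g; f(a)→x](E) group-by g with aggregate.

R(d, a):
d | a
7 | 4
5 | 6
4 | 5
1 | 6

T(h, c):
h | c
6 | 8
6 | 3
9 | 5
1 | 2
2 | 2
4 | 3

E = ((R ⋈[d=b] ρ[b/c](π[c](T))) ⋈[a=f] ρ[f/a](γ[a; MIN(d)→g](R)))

Stepwise |·|:
  R → 4
  T → 6
  π[c](T) → 6
  ρ[b/c](π[c](T)) → 6
  (R ⋈[d=b] ρ[b/c](π[c](T))) → 1
  R → 4
  γ[a; MIN(d)→g](R) → 3
  ρ[f/a](γ[a; MIN(d)→g](R)) → 3
  ((R ⋈[d=b] ρ[b/c](π[c](T))) ⋈[a=f] ρ[f/a](γ[a; MIN(d)→g](R))) → 1

|E| = 1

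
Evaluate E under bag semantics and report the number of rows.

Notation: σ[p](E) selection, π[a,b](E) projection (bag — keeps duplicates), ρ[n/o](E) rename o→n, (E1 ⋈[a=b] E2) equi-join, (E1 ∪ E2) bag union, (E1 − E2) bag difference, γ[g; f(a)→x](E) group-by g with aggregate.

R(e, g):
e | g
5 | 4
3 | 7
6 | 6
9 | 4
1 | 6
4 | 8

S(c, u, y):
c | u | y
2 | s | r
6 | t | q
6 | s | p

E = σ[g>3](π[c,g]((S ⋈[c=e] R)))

Subexpression sizes:
  S → 3
  R → 6
  (S ⋈[c=e] R) → 2
  π[c,g]((S ⋈[c=e] R)) → 2
  σ[g>3](π[c,g]((S ⋈[c=e] R))) → 2

|E| = 2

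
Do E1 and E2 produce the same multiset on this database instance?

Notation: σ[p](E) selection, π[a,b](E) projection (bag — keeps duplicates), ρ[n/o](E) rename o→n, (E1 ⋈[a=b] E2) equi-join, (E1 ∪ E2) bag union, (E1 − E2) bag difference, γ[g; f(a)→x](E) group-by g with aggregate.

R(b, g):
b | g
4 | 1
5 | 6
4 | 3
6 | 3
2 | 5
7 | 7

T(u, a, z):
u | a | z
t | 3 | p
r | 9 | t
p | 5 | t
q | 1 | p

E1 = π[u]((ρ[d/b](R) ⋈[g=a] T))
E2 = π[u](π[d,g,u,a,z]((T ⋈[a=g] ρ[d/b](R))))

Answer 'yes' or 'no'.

E1 subexpression sizes:
  R → 6
  ρ[d/b](R) → 6
  T → 4
  (ρ[d/b](R) ⋈[g=a] T) → 4
  π[u]((ρ[d/b](R) ⋈[g=a] T)) → 4
E2 subexpression sizes:
  T → 4
  R → 6
  ρ[d/b](R) → 6
  (T ⋈[a=g] ρ[d/b](R)) → 4
  π[d,g,u,a,z]((T ⋈[a=g] ρ[d/b](R))) → 4
  π[u](π[d,g,u,a,z]((T ⋈[a=g] ρ[d/b](R)))) → 4

E1 and E2 produce the same multiset:
u
p
q
t
t

yes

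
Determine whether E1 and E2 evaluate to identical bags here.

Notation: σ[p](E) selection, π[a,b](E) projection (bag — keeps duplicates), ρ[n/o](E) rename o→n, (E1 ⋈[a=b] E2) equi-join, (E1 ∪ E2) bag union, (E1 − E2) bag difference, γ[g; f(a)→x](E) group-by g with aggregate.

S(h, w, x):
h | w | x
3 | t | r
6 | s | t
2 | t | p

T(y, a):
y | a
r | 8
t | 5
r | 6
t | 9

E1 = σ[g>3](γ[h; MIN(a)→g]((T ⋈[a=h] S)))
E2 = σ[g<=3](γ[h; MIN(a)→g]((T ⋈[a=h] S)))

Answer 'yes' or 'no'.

E1 stepwise |·|:
  T → 4
  S → 3
  (T ⋈[a=h] S) → 1
  γ[h; MIN(a)→g]((T ⋈[a=h] S)) → 1
  σ[g>3](γ[h; MIN(a)→g]((T ⋈[a=h] S))) → 1
E2 stepwise |·|:
  T → 4
  S → 3
  (T ⋈[a=h] S) → 1
  γ[h; MIN(a)→g]((T ⋈[a=h] S)) → 1
  σ[g<=3](γ[h; MIN(a)→g]((T ⋈[a=h] S))) → 0

E1 result:
h | g
6 | 6
E2 result:
h | g
(0 rows)
Witness: (6, 6) appears 1× in E1 but 0× in E2.

no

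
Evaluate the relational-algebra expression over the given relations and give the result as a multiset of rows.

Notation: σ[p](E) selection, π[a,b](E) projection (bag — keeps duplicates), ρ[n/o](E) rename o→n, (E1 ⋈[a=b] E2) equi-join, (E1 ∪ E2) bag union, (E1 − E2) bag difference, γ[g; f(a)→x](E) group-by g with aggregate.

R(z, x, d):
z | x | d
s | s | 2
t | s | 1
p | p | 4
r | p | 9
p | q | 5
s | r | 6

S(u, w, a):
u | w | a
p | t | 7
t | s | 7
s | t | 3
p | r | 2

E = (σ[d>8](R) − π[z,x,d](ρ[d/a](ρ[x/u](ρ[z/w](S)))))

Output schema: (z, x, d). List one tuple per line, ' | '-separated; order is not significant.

Row counts bottom-up:
  R → 6
  σ[d>8](R) → 1
  S → 4
  ρ[z/w](S) → 4
  ρ[x/u](ρ[z/w](S)) → 4
  ρ[d/a](ρ[x/u](ρ[z/w](S))) → 4
  π[z,x,d](ρ[d/a](ρ[x/u](ρ[z/w](S)))) → 4
  (σ[d>8](R) − π[z,x,d](ρ[d/a](ρ[x/u](ρ[z/w](S))))) → 1

== RESULT ==
z | x | d
r | p | 9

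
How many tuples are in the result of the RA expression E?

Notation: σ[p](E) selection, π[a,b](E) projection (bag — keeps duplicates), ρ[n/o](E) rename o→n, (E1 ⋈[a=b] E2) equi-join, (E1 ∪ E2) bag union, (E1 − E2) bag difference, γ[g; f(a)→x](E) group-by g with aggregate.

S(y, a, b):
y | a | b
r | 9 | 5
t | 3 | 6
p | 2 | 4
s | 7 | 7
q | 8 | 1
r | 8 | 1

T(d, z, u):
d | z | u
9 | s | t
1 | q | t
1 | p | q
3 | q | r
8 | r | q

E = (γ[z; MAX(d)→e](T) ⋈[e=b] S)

Per-node cardinality:
  T → 5
  γ[z; MAX(d)→e](T) → 4
  S → 6
  (γ[z; MAX(d)→e](T) ⋈[e=b] S) → 2

|E| = 2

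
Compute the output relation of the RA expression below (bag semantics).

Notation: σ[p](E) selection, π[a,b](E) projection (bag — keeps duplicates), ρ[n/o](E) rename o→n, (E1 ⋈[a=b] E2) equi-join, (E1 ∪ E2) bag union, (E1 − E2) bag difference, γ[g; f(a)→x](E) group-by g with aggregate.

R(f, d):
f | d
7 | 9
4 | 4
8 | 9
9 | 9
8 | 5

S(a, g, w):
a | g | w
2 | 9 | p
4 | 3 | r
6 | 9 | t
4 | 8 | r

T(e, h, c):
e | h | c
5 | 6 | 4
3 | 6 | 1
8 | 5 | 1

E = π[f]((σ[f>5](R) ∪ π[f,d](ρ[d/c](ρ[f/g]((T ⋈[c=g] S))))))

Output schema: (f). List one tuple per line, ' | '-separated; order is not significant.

Per-node cardinality:
  R → 5
  σ[f>5](R) → 4
  T → 3
  S → 4
  (T ⋈[c=g] S) → 0
  ρ[f/g]((T ⋈[c=g] S)) → 0
  ρ[d/c](ρ[f/g]((T ⋈[c=g] S))) → 0
  π[f,d](ρ[d/c](ρ[f/g]((T ⋈[c=g] S)))) → 0
  (σ[f>5](R) ∪ π[f,d](ρ[d/c](ρ[f/g]((T ⋈[c=g] S))))) → 4
  π[f]((σ[f>5](R) ∪ π[f,d](ρ[d/c](ρ[f/g]((T ⋈[c=g] S)))))) → 4

== RESULT ==
f
7
8
8
9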